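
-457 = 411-868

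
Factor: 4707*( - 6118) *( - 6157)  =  177305751882 = 2^1*3^2*7^1*19^1*23^1  *47^1*131^1*523^1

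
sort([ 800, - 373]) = [  -  373, 800 ] 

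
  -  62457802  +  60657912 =-1799890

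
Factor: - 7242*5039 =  - 2^1 * 3^1 * 17^1*71^1 * 5039^1=- 36492438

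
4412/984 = 1103/246 = 4.48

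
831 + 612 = 1443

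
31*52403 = 1624493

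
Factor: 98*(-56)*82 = -2^5*7^3*41^1 = -450016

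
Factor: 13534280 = 2^3*5^1  *79^1*4283^1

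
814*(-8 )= -6512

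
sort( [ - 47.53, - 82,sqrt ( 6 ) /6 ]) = [ - 82,-47.53,  sqrt(6 ) /6]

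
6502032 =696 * 9342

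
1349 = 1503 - 154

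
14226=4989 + 9237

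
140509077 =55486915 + 85022162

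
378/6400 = 189/3200 = 0.06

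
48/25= 1 + 23/25 =1.92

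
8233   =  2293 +5940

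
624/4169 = 624/4169 = 0.15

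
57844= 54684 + 3160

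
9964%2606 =2146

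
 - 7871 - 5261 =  - 13132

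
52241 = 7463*7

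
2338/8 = 292 + 1/4 = 292.25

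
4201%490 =281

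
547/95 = 547/95 =5.76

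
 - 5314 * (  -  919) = 4883566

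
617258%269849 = 77560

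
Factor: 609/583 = 3^1*7^1 * 11^( - 1)*29^1 *53^(-1)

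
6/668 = 3/334 = 0.01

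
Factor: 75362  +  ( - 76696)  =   -2^1*23^1*29^1 = - 1334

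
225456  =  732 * 308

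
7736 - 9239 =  - 1503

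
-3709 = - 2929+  - 780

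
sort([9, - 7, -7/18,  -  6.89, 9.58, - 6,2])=[-7, - 6.89,-6,-7/18, 2, 9, 9.58]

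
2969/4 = 2969/4 = 742.25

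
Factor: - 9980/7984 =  - 5/4 =-2^(-2)*5^1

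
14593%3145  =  2013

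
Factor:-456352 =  - 2^5* 13^1 * 1097^1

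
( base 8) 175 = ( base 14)8d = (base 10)125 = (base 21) 5K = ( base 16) 7d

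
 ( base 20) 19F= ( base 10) 595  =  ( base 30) JP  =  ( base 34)HH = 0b1001010011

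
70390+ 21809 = 92199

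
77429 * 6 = 464574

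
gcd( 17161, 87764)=1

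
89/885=89/885 = 0.10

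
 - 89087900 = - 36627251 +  - 52460649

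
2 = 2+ 0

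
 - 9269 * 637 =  - 5904353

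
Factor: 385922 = 2^1*192961^1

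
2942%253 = 159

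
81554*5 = 407770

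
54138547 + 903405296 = 957543843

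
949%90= 49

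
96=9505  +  -9409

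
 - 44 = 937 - 981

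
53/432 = 53/432 = 0.12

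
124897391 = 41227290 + 83670101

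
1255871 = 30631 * 41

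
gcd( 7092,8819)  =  1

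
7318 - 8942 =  - 1624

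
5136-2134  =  3002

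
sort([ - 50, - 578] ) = [ - 578 , - 50]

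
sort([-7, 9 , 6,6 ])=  [ - 7, 6, 6, 9 ] 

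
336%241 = 95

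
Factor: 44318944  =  2^5*19^1*72893^1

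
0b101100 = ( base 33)1B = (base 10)44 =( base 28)1g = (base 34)1a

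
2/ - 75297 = -2/75297=- 0.00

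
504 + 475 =979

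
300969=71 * 4239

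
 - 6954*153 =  - 1063962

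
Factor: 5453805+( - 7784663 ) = -2^1*43^1 * 27103^1 = -2330858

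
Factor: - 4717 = - 53^1*89^1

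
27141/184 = 27141/184=147.51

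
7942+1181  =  9123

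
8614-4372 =4242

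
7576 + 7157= 14733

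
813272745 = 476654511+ 336618234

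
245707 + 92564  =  338271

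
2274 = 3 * 758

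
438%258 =180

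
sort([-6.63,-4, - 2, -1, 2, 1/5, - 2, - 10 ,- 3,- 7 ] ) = [  -  10, - 7, - 6.63, - 4, - 3, - 2,-2,-1,1/5, 2 ]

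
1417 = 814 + 603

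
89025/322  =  89025/322 = 276.48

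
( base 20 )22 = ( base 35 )17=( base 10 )42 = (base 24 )1i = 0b101010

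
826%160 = 26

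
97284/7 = 97284/7 = 13897.71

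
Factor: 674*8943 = 2^1*3^1*11^1*271^1*337^1 = 6027582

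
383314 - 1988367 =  - 1605053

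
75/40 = 1+ 7/8  =  1.88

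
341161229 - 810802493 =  - 469641264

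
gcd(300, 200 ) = 100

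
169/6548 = 169/6548 = 0.03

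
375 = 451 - 76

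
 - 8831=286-9117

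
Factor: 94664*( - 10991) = - 1040452024 =- 2^3 * 29^1*379^1*11833^1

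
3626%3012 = 614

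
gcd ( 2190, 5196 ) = 6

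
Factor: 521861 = 521861^1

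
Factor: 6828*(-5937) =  - 2^2*3^2*569^1*1979^1 = -40537836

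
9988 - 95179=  - 85191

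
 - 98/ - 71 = 1 + 27/71 = 1.38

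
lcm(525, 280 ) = 4200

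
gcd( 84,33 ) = 3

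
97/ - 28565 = - 1+28468/28565 = - 0.00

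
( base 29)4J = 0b10000111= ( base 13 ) a5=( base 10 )135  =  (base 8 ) 207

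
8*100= 800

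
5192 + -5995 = - 803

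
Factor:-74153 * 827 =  - 29^1 *827^1*2557^1 = - 61324531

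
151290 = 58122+93168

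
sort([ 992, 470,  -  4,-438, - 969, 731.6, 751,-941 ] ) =[ - 969, - 941, - 438, - 4, 470, 731.6,751, 992]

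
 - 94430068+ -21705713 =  - 116135781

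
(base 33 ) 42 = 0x86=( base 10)134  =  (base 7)251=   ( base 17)7f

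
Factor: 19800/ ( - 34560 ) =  - 2^( - 5) *3^ ( - 1 )*5^1*11^1 = -  55/96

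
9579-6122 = 3457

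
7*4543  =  31801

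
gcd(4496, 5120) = 16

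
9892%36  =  28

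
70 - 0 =70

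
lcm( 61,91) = 5551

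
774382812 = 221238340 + 553144472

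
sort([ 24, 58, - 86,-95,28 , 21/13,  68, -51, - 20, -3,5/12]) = [  -  95,-86,-51,-20,- 3, 5/12,21/13, 24,28, 58, 68] 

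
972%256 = 204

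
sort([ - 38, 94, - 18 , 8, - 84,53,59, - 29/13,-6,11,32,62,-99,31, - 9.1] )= [  -  99, - 84, - 38,-18, -9.1, - 6 ,  -  29/13,8,11,  31, 32, 53,59,62,94] 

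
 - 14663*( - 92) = 1348996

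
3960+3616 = 7576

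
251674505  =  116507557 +135166948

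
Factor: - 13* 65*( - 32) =27040= 2^5 *5^1*13^2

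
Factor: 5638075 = 5^2  *  225523^1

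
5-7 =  - 2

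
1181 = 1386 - 205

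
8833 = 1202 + 7631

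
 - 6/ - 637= 6/637  =  0.01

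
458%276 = 182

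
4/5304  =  1/1326= 0.00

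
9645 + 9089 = 18734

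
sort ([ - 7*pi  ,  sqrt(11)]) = [ - 7*pi, sqrt(11) ]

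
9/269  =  9/269  =  0.03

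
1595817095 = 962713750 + 633103345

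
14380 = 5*2876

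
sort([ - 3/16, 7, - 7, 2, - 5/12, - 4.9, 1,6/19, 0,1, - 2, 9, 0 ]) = [  -  7, - 4.9, -2 , - 5/12, - 3/16, 0, 0,6/19, 1, 1, 2 , 7, 9]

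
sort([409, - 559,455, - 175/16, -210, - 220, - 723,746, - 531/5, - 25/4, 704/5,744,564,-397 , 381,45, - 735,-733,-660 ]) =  [ - 735, - 733, - 723,- 660, - 559, - 397,-220 , - 210, - 531/5, - 175/16, -25/4, 45 , 704/5,381, 409,  455,564,744,746]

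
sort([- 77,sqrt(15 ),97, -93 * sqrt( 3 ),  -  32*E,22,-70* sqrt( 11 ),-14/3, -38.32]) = [ - 70*sqrt( 11),-93*sqrt(3 ), - 32*E,-77,  -  38.32,-14/3,sqrt(15),  22 , 97]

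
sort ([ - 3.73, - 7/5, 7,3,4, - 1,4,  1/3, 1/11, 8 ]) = [ - 3.73 ,-7/5,-1,  1/11, 1/3,3,4, 4, 7, 8]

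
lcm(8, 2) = 8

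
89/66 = 89/66 = 1.35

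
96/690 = 16/115 =0.14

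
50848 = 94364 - 43516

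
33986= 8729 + 25257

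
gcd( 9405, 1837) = 11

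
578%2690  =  578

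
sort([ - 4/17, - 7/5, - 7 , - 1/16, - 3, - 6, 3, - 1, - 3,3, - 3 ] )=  [ - 7  ,-6, - 3, - 3,-3, - 7/5 , - 1, - 4/17, - 1/16, 3,3] 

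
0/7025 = 0 = 0.00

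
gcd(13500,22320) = 180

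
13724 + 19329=33053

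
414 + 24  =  438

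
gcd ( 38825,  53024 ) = 1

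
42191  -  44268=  - 2077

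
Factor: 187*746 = 139502 = 2^1*11^1*17^1 * 373^1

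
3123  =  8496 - 5373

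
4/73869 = 4/73869=0.00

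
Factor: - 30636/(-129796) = 3^2*23^1 * 877^( - 1) = 207/877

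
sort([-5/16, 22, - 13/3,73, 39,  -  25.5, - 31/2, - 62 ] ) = [ - 62,  -  25.5, - 31/2, -13/3 , - 5/16,22,39,73 ]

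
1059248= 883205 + 176043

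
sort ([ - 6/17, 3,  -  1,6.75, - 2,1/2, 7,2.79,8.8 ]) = [ -2, - 1, - 6/17, 1/2, 2.79, 3, 6.75, 7, 8.8]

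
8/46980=2/11745 = 0.00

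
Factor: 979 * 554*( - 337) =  - 2^1  *  11^1 * 89^1*277^1 * 337^1 = - 182777342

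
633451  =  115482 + 517969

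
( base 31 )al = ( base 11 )281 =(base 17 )128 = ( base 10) 331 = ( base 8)513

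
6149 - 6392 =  - 243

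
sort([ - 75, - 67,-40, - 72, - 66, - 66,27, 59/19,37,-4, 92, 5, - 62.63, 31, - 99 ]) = [-99, - 75, - 72, - 67 , - 66, - 66, - 62.63, -40,  -  4,  59/19,5 , 27,  31,37 , 92] 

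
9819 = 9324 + 495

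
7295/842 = 8+559/842=8.66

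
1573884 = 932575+641309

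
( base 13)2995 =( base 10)6037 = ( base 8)13625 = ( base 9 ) 8247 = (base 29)755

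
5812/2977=5812/2977 = 1.95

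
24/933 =8/311 = 0.03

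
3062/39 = 78+ 20/39 = 78.51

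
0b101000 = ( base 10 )40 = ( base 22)1I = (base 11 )37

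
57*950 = 54150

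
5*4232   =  21160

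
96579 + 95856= 192435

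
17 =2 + 15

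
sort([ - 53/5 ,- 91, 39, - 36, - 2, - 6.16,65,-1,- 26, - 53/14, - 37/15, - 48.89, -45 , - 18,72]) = [ - 91,- 48.89, -45, - 36, - 26,-18, -53/5,-6.16, - 53/14, - 37/15, - 2, - 1, 39,  65, 72 ]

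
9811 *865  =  8486515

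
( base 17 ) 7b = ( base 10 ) 130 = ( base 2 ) 10000010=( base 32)42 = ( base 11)109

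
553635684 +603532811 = 1157168495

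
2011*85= 170935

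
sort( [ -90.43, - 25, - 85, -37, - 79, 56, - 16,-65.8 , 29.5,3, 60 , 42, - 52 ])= [  -  90.43 , - 85, - 79, - 65.8,-52, - 37, - 25,- 16,3, 29.5, 42, 56,60 ]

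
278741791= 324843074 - 46101283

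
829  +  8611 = 9440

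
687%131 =32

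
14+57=71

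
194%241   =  194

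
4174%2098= 2076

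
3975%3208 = 767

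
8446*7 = 59122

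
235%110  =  15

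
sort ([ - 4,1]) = [ - 4, 1 ]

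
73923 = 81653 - 7730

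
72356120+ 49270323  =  121626443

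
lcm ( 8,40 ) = 40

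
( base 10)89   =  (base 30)2T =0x59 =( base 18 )4H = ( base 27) 38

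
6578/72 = 91 + 13/36= 91.36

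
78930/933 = 26310/311 = 84.60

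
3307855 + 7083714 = 10391569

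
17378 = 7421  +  9957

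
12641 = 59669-47028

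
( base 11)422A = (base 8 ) 12736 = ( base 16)15DE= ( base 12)32a6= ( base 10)5598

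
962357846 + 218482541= 1180840387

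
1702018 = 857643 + 844375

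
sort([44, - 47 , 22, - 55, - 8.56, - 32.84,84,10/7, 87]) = [ - 55, - 47,  -  32.84 , - 8.56,10/7, 22,44, 84, 87]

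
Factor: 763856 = 2^4*47741^1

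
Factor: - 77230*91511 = -2^1*5^1  *7^1*17^1*769^1*7723^1 = -7067394530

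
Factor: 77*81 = 6237 = 3^4*7^1*11^1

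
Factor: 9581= 11^1  *13^1*67^1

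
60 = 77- 17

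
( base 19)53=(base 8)142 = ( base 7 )200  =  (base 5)343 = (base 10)98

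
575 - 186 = 389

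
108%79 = 29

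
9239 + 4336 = 13575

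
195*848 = 165360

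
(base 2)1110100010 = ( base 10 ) 930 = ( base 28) 156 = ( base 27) 17c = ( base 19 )2AI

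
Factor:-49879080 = -2^3*3^2*5^1*349^1*397^1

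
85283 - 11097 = 74186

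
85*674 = 57290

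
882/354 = 147/59 = 2.49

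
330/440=3/4  =  0.75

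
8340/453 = 18 + 62/151 = 18.41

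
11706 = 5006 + 6700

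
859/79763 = 859/79763 =0.01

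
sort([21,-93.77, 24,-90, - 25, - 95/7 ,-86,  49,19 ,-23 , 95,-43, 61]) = [ -93.77, - 90, - 86,-43, - 25,-23,-95/7, 19,21, 24,49 , 61,95] 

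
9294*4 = 37176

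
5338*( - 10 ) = -53380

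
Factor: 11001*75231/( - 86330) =-2^( - 1 )*3^3*5^(-1)*13^1*19^1 * 89^( - 1)*97^( - 1) * 193^1*643^1 = - 827616231/86330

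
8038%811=739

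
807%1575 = 807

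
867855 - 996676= -128821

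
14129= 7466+6663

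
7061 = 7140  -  79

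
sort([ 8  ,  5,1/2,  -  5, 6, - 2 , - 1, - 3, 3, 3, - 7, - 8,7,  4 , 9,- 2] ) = [ - 8, - 7, - 5, - 3, - 2, - 2,-1, 1/2,  3, 3 , 4,  5, 6, 7, 8,9] 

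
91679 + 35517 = 127196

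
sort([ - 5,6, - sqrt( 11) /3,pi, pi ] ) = [ - 5,-sqrt(11 ) /3 , pi,pi,6 ]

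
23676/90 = 263 + 1/15  =  263.07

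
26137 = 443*59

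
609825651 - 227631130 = 382194521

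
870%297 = 276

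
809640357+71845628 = 881485985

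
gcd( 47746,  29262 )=2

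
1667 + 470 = 2137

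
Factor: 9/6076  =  2^( - 2 )*3^2 *7^(-2)*31^(-1)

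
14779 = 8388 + 6391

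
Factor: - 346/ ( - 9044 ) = 2^( - 1 ) * 7^(-1)*17^( - 1 )*19^( - 1 )*173^1 = 173/4522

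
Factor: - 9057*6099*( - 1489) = 82250339427 = 3^2*19^1*107^1* 1489^1*3019^1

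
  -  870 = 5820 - 6690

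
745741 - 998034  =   - 252293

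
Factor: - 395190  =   - 2^1*3^2 * 5^1*4391^1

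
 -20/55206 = -1  +  27593/27603 = -  0.00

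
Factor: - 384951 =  - 3^1 * 7^1*23^1*797^1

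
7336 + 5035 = 12371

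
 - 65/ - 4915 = 13/983 = 0.01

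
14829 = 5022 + 9807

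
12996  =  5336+7660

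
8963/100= 89  +  63/100 = 89.63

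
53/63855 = 53/63855 = 0.00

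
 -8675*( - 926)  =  8033050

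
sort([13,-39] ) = [ - 39, 13 ]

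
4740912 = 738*6424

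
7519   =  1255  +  6264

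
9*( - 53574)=  -  482166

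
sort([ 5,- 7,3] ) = [ - 7,3,5 ]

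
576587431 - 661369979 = -84782548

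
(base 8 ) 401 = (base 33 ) 7Q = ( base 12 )195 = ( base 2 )100000001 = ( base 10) 257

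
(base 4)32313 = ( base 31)ul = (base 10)951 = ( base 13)582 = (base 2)1110110111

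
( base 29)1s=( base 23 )2b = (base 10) 57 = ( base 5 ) 212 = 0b111001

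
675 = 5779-5104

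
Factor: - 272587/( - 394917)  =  3^( - 1 )*7^2 * 5563^1 * 131639^( - 1)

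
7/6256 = 7/6256= 0.00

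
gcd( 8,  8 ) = 8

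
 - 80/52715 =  - 1 + 10527/10543 = - 0.00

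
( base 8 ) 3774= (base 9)2721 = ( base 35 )1NE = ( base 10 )2044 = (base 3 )2210201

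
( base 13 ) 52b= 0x372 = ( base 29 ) 11C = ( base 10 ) 882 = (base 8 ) 1562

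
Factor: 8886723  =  3^1 * 2962241^1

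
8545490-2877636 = 5667854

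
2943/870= 981/290 =3.38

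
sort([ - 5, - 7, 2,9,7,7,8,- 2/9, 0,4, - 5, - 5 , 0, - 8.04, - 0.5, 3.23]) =[ - 8.04, - 7, - 5,-5, - 5, - 0.5, - 2/9,0,0,2 , 3.23,4,  7,7,8,9]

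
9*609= 5481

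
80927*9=728343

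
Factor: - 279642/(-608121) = 418/909 = 2^1 * 3^( - 2)*11^1*19^1*101^( - 1 ) 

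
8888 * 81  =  719928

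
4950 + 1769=6719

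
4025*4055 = 16321375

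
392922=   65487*6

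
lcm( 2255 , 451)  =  2255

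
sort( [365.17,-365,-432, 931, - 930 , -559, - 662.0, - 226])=[ - 930,  -  662.0, - 559, - 432 , - 365, - 226,365.17,931 ]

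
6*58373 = 350238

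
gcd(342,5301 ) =171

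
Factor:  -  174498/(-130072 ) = 381/284 = 2^( - 2)*3^1 * 71^( - 1)*127^1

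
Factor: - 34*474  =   - 16116 = - 2^2* 3^1*17^1*79^1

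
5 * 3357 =16785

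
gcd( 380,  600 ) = 20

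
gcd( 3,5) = 1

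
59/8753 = 59/8753 = 0.01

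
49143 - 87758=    - 38615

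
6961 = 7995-1034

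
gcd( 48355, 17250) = 5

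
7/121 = 7/121 = 0.06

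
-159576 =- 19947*8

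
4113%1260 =333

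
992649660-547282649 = 445367011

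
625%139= 69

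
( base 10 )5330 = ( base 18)g82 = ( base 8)12322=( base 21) c1h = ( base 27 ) 78b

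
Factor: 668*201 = 2^2*3^1*67^1 * 167^1  =  134268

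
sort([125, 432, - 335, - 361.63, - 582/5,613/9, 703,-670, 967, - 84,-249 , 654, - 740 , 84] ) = [ - 740, - 670 , - 361.63,- 335,-249, - 582/5, - 84 , 613/9,84, 125, 432,  654, 703, 967 ]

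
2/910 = 1/455 = 0.00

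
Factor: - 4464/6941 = - 2^4*3^2  *  11^( - 1)*31^1 *631^(  -  1) 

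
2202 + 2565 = 4767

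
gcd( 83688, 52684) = 4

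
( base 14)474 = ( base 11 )736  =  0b1101110110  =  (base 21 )204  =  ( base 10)886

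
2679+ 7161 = 9840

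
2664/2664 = 1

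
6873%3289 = 295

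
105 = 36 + 69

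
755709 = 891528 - 135819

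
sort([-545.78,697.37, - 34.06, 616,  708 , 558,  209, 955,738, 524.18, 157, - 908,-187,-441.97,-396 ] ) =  [ - 908, - 545.78, -441.97, - 396, - 187 , - 34.06, 157, 209,524.18,558,616, 697.37,708, 738, 955 ] 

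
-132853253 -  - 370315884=237462631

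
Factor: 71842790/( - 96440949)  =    -  2^1*3^( - 4) * 5^1*11^( - 1)*17^( - 1)*47^1*6367^( - 1)*152857^1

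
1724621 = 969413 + 755208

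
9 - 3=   6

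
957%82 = 55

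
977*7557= 7383189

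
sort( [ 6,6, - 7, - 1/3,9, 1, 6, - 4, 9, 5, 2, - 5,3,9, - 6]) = [ - 7, - 6, -5, - 4 , - 1/3, 1, 2,3, 5,6, 6, 6,9, 9,9]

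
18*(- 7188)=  - 129384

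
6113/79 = 77 +30/79 = 77.38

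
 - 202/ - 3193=202/3193 = 0.06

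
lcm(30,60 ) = 60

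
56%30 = 26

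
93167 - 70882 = 22285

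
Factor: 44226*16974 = 750692124  =  2^2*3^7*7^1*13^1*23^1*41^1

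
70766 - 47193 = 23573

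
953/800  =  1 + 153/800 = 1.19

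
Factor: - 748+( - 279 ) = -13^1 * 79^1= - 1027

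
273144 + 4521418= 4794562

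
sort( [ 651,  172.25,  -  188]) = [ - 188, 172.25 , 651 ] 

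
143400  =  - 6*(  -  23900)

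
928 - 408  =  520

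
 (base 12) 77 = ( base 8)133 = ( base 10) 91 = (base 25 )3g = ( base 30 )31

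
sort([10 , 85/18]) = [85/18, 10] 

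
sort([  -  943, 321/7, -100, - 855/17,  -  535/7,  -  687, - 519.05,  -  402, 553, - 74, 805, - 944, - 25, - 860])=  [ - 944 , - 943,-860, - 687, - 519.05, - 402, - 100, -535/7, - 74, - 855/17, - 25,321/7,553,805] 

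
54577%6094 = 5825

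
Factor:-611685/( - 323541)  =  985/521 = 5^1*197^1*521^( - 1 )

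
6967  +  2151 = 9118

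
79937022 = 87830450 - 7893428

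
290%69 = 14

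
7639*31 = 236809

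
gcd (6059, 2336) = 73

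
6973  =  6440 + 533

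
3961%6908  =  3961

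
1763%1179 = 584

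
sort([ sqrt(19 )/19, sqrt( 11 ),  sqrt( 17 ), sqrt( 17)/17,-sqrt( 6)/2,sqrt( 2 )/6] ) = [-sqrt(6)/2,sqrt(19 )/19,sqrt(2) /6,sqrt ( 17 )/17, sqrt(11 ),sqrt( 17 ) ] 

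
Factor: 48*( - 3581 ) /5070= -28648/845 = - 2^3*5^( - 1)*13^( - 2)*3581^1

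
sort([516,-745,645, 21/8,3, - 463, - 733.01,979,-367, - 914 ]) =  [ - 914, - 745, - 733.01, - 463,-367,21/8, 3, 516, 645, 979]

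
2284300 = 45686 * 50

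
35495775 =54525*651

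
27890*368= 10263520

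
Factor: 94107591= 3^2*1051^1*9949^1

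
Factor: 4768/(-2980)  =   - 8/5 = - 2^3 * 5^( - 1)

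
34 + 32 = 66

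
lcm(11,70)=770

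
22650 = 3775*6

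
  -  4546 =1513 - 6059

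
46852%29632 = 17220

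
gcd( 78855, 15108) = 3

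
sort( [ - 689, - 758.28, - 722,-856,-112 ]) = [ -856, - 758.28, - 722, - 689 ,  -  112] 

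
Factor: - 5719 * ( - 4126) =2^1*7^1*19^1*43^1*2063^1 = 23596594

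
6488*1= 6488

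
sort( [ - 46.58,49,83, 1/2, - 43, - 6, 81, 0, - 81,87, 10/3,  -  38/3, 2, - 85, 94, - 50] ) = [ - 85 ,  -  81, - 50 , - 46.58, - 43, - 38/3, - 6,0,1/2 , 2, 10/3,  49, 81,83,87,94 ] 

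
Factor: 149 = 149^1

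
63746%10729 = 10101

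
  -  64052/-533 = 64052/533 = 120.17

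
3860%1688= 484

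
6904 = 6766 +138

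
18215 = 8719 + 9496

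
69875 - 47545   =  22330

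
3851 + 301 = 4152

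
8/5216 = 1/652 = 0.00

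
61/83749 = 61/83749 = 0.00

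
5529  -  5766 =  - 237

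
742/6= 123 + 2/3 = 123.67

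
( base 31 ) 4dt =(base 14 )17B6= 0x10B4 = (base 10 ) 4276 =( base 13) 1C3C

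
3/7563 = 1/2521 = 0.00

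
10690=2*5345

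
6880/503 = 6880/503 = 13.68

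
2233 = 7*319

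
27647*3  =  82941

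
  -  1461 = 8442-9903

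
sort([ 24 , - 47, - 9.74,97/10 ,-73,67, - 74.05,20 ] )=[ - 74.05, - 73, - 47, - 9.74,97/10, 20,24 , 67]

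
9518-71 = 9447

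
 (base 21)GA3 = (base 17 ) 182A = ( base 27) 9Q6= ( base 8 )16145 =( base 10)7269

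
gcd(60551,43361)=1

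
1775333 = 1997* 889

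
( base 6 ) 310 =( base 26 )4a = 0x72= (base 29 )3R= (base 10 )114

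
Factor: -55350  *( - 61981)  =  2^1*3^3*5^2*41^1*61981^1 = 3430648350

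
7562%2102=1256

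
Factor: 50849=50849^1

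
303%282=21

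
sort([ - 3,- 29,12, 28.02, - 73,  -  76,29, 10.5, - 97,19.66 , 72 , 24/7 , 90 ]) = [ - 97, - 76,-73, - 29 , - 3, 24/7,  10.5,  12, 19.66, 28.02 , 29,72, 90]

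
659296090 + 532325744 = 1191621834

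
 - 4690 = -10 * 469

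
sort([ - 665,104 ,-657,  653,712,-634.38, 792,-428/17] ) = [-665,-657, - 634.38,-428/17 , 104,653,712,792 ]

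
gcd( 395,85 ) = 5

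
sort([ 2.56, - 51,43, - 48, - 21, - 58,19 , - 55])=[ - 58, - 55, - 51, - 48, - 21, 2.56,19,43] 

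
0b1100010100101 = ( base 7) 24252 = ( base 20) FF9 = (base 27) 8HI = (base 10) 6309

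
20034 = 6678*3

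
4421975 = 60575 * 73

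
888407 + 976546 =1864953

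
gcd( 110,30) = 10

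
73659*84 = 6187356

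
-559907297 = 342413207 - 902320504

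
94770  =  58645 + 36125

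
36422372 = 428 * 85099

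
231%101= 29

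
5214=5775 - 561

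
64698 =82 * 789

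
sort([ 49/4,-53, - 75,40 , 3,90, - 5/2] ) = [-75,  -  53, - 5/2, 3  ,  49/4, 40, 90]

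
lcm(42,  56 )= 168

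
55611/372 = 18537/124 = 149.49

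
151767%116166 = 35601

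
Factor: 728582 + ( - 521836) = 2^1*167^1*619^1 = 206746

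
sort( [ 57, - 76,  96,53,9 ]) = [ - 76,9,53 , 57,96 ]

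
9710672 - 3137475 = 6573197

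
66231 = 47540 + 18691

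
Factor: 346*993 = 343578 =2^1*3^1*173^1*331^1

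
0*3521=0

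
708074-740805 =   -  32731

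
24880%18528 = 6352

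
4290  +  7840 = 12130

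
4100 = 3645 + 455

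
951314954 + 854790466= 1806105420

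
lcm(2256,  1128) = 2256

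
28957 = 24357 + 4600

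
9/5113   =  9/5113 = 0.00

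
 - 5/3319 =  - 1 + 3314/3319 = - 0.00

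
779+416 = 1195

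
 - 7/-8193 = 7/8193 = 0.00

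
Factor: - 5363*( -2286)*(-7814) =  - 95798217852 = - 2^2*3^2 * 31^1*127^1*173^1*3907^1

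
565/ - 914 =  - 1+349/914 = - 0.62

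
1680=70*24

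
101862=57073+44789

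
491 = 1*491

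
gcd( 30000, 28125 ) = 1875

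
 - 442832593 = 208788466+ - 651621059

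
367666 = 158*2327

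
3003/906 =3 + 95/302= 3.31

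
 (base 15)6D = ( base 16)67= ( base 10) 103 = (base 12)87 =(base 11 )94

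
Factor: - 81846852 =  - 2^2*3^1*277^1*24623^1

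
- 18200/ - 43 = 18200/43 = 423.26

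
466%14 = 4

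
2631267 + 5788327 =8419594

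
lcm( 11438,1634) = 11438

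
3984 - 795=3189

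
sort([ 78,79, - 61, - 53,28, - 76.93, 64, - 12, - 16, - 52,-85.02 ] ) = [ - 85.02, - 76.93, - 61, - 53, - 52, - 16,-12, 28,64,78, 79] 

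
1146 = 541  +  605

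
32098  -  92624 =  - 60526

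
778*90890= 70712420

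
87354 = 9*9706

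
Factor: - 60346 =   -  2^1*11^1*13^1*211^1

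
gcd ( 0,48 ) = 48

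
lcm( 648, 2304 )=20736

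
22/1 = 22 = 22.00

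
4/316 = 1/79 = 0.01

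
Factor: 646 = 2^1*17^1*19^1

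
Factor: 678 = 2^1*3^1*113^1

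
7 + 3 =10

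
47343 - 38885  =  8458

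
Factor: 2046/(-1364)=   -  3/2 = - 2^( - 1)* 3^1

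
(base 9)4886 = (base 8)7072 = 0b111000111010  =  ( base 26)5a2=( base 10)3642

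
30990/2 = 15495 = 15495.00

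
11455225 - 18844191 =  - 7388966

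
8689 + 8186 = 16875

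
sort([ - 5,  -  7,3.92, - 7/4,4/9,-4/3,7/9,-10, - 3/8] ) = [ - 10, - 7  , - 5,-7/4, - 4/3, - 3/8, 4/9,7/9 , 3.92]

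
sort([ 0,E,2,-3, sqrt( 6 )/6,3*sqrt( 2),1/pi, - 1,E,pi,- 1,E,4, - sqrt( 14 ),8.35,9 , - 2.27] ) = [  -  sqrt(14 ), - 3, - 2.27, - 1,  -  1,0,1/pi,sqrt(6 ) /6,2, E,E,E, pi, 4,3*sqrt( 2),8.35,9] 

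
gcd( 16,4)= 4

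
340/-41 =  -340/41=-8.29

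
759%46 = 23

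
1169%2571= 1169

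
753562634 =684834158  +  68728476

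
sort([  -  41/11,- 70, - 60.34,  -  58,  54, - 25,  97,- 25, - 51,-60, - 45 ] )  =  [ - 70, - 60.34, - 60,-58, - 51 , - 45, - 25, - 25, - 41/11 , 54, 97 ] 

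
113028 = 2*56514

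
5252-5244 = 8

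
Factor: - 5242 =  - 2^1 * 2621^1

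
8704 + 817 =9521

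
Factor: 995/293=5^1*199^1*293^ ( - 1)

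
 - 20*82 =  - 1640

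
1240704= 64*19386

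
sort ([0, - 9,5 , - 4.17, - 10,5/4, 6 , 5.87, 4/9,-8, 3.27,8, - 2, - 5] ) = [ - 10, - 9 ,  -  8, - 5, - 4.17, -2, 0,4/9, 5/4, 3.27, 5,5.87, 6,8 ] 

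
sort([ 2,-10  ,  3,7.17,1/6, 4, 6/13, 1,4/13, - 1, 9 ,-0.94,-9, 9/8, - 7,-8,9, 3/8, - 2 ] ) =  [ - 10,-9,-8, - 7, - 2,-1, - 0.94,1/6, 4/13, 3/8 , 6/13 , 1, 9/8, 2, 3, 4,7.17, 9, 9]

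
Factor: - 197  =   - 197^1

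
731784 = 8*91473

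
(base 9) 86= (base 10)78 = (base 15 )53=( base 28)2m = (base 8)116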